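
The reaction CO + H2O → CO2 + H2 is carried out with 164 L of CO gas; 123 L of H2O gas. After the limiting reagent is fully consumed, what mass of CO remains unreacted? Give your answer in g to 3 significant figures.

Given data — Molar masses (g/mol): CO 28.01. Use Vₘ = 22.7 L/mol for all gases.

50.6 g

n(CO) = 164.0 / 22.7 = 7.225 mol
n(H2O) = 123.0 / 22.7 = 5.419 mol
n/ν for CO = 7.225/1 = 7.225
n/ν for H2O = 5.419/1 = 5.419
Smallest n/ν is H2O → limiting reagent.
CO consumed = (1/1) × 5.419 = 5.419 mol
CO remaining = 7.225 − 5.419 = 1.806 mol
mass = 1.806 × 28.01 = 50.59 g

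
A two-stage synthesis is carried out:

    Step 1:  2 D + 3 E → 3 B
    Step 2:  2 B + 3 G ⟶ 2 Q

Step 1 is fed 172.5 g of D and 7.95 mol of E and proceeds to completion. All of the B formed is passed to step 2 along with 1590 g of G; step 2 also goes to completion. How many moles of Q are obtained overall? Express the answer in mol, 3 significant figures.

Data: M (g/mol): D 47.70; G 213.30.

Step 1:
n(D) = 172.5 / 47.70 = 3.616 mol
n(E) = 7.950 mol
n/ν → D: 1.808, E: 2.650; D is limiting.
n(B) produced = (3/2) × 3.616 = 5.424 mol
Step 2:
n(B) available = 5.424 mol
n(G) = 1590 / 213.30 = 7.454 mol
n/ν → B: 2.712, G: 2.485; G is limiting.
n(Q) = (2/3) × 7.454 = 4.969 mol

4.97 mol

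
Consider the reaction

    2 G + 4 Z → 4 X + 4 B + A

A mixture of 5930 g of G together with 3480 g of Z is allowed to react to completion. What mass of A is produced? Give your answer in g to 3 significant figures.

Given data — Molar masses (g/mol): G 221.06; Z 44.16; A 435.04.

5840 g

n(G) = 5930 / 221.06 = 26.83 mol
n(Z) = 3480 / 44.16 = 78.80 mol
n/ν for G = 26.83/2 = 13.42
n/ν for Z = 78.80/4 = 19.70
Smallest n/ν is G → limiting reagent.
n(A) = (1/2) × 26.83 = 13.42 mol
mass = 13.42 × 435.04 = 5838 g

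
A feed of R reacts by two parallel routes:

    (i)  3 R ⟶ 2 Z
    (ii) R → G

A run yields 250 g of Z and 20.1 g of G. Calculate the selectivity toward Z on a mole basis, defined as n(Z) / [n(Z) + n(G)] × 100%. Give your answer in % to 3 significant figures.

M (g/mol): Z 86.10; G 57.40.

89.2 %

n(Z) = 250 / 86.10 = 2.904 mol
n(G) = 20.1 / 57.40 = 0.3502 mol
selectivity = 2.904/(2.904+0.3502) × 100 = 89.24 %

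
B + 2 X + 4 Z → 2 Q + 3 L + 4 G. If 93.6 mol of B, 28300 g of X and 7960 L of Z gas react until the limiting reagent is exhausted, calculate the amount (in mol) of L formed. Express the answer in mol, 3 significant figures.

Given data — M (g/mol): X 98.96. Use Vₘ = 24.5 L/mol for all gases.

244 mol

n(B) = 93.60 mol
n(X) = 28300 / 98.96 = 286.0 mol
n(Z) = 7960 / 24.5 = 324.9 mol
n/ν for B = 93.60/1 = 93.60
n/ν for X = 286.0/2 = 143.0
n/ν for Z = 324.9/4 = 81.23
Smallest n/ν is Z → limiting reagent.
n(L) = (3/4) × 324.9 = 243.7 mol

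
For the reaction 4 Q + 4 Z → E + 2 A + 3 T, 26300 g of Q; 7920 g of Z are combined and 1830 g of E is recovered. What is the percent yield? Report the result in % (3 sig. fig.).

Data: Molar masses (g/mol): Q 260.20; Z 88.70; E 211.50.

n(Q) = 26300 / 260.20 = 101.1 mol
n(Z) = 7920 / 88.70 = 89.29 mol
n/ν for Q = 101.1/4 = 25.28
n/ν for Z = 89.29/4 = 22.32
Smallest n/ν is Z → limiting reagent.
theoretical n(E) = (1/4) × 89.29 = 22.32 mol → 4721 g
% yield = 1830 / 4721 × 100 = 38.76 %

38.8 %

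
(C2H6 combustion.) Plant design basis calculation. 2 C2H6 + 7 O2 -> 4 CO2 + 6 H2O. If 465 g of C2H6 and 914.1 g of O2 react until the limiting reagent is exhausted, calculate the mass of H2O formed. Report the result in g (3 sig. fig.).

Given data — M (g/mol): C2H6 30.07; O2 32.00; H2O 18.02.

441 g

n(C2H6) = 465.0 / 30.07 = 15.46 mol
n(O2) = 914.1 / 32.00 = 28.57 mol
n/ν for C2H6 = 15.46/2 = 7.730
n/ν for O2 = 28.57/7 = 4.081
Smallest n/ν is O2 → limiting reagent.
n(H2O) = (6/7) × 28.57 = 24.49 mol
mass = 24.49 × 18.02 = 441.3 g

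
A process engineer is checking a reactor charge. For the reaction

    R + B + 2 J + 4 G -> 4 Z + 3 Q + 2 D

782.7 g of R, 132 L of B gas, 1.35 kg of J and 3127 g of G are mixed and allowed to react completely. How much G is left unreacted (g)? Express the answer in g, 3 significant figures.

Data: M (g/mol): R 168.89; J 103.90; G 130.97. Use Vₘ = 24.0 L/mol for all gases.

699 g

n(R) = 782.7 / 168.89 = 4.634 mol
n(B) = 132.0 / 24.0 = 5.500 mol
n(J) = 1.350×1000 / 103.90 = 12.99 mol
n(G) = 3127 / 130.97 = 23.88 mol
n/ν for R = 4.634/1 = 4.634
n/ν for B = 5.500/1 = 5.500
n/ν for J = 12.99/2 = 6.495
n/ν for G = 23.88/4 = 5.970
Smallest n/ν is R → limiting reagent.
G consumed = (4/1) × 4.634 = 18.54 mol
G remaining = 23.88 − 18.54 = 5.340 mol
mass = 5.340 × 130.97 = 699.4 g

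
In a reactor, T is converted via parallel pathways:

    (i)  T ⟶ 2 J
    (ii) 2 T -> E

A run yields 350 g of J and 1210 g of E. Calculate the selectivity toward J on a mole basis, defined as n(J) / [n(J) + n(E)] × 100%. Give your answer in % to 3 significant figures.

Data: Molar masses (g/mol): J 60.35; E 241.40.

53.6 %

n(J) = 350 / 60.35 = 5.800 mol
n(E) = 1210 / 241.40 = 5.012 mol
selectivity = 5.800/(5.800+5.012) × 100 = 53.64 %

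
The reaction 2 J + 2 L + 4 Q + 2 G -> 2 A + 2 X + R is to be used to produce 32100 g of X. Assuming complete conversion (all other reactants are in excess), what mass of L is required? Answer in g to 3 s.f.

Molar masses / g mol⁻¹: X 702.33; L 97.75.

4470 g

n(X) = 32100 / 702.33 = 45.71 mol
n(L) = (2/2) × 45.71 = 45.71 mol
mass = 45.71 × 97.75 = 4468 g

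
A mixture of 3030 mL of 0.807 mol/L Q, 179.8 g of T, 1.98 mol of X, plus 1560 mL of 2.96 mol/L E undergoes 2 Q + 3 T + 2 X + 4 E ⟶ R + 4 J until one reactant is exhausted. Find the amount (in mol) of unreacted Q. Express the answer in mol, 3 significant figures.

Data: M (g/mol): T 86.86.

1.07 mol

n(Q) = 0.807 × 3030/1000 = 2.445 mol
n(T) = 179.8 / 86.86 = 2.070 mol
n(X) = 1.980 mol
n(E) = 2.96 × 1560/1000 = 4.618 mol
n/ν for Q = 2.445/2 = 1.223
n/ν for T = 2.070/3 = 0.6900
n/ν for X = 1.980/2 = 0.9900
n/ν for E = 4.618/4 = 1.155
Smallest n/ν is T → limiting reagent.
Q consumed = (2/3) × 2.070 = 1.380 mol
Q remaining = 2.445 − 1.380 = 1.065 mol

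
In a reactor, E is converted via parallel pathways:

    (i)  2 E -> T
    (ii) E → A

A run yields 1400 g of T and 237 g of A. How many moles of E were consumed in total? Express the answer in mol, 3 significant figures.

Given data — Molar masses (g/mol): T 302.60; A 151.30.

10.8 mol

n(T) = 1400 / 302.60 = 4.627 mol
n(A) = 237 / 151.30 = 1.566 mol
n(E) via (i) = (2/1)×4.627 = 9.254 mol
n(E) via (ii) = (1/1)×1.566 = 1.566 mol
total n(E) = 9.254 + 1.566 = 10.82 mol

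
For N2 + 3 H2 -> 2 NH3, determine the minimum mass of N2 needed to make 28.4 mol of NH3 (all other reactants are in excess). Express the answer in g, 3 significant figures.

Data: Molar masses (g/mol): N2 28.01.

398 g

n(NH3) = 28.40 mol
n(N2) = (1/2) × 28.40 = 14.20 mol
mass = 14.20 × 28.01 = 397.7 g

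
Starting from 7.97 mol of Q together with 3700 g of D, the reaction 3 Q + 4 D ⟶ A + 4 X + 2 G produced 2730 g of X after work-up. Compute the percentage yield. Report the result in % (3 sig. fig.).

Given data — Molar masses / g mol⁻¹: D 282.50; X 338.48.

75.9 %

n(Q) = 7.970 mol
n(D) = 3700 / 282.50 = 13.10 mol
n/ν for Q = 7.970/3 = 2.657
n/ν for D = 13.10/4 = 3.275
Smallest n/ν is Q → limiting reagent.
theoretical n(X) = (4/3) × 7.970 = 10.63 mol → 3598 g
% yield = 2730 / 3598 × 100 = 75.88 %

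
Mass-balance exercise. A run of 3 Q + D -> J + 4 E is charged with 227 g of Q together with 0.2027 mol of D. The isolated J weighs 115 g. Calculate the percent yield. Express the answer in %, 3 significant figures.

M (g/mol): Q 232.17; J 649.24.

87.4 %

n(Q) = 227.0 / 232.17 = 0.9777 mol
n(D) = 0.2027 mol
n/ν → Q: 0.3259, D: 0.2027; D is limiting.
theoretical n(J) = (1/1) × 0.2027 = 0.2027 mol → 131.6 g
% yield = 115 / 131.6 × 100 = 87.39 %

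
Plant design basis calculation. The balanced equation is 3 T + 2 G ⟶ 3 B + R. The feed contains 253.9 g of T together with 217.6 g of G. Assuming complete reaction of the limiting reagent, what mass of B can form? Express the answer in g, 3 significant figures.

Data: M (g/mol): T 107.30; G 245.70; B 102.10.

n(T) = 253.9 / 107.30 = 2.366 mol
n(G) = 217.6 / 245.70 = 0.8856 mol
n/ν for T = 2.366/3 = 0.7887
n/ν for G = 0.8856/2 = 0.4428
Smallest n/ν is G → limiting reagent.
n(B) = (3/2) × 0.8856 = 1.328 mol
mass = 1.328 × 102.10 = 135.6 g

136 g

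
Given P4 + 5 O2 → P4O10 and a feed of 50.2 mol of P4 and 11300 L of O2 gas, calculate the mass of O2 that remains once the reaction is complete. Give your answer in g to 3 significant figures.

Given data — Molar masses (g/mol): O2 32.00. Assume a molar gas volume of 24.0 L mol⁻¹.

n(P4) = 50.20 mol
n(O2) = 11300 / 24.0 = 470.8 mol
n/ν for P4 = 50.20/1 = 50.20
n/ν for O2 = 470.8/5 = 94.16
Smallest n/ν is P4 → limiting reagent.
O2 consumed = (5/1) × 50.20 = 251.0 mol
O2 remaining = 470.8 − 251.0 = 219.8 mol
mass = 219.8 × 32.00 = 7034 g

7030 g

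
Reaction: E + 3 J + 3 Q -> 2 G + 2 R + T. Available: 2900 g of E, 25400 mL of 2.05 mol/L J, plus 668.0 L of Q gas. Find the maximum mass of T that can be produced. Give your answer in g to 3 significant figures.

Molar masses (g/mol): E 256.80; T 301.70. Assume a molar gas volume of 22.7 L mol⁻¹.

n(E) = 2900 / 256.80 = 11.29 mol
n(J) = 2.05 × 25400/1000 = 52.07 mol
n(Q) = 668.0 / 22.7 = 29.43 mol
n/ν → E: 11.29, J: 17.36, Q: 9.810; Q is limiting.
n(T) = (1/3) × 29.43 = 9.810 mol
mass = 9.810 × 301.70 = 2960 g

2960 g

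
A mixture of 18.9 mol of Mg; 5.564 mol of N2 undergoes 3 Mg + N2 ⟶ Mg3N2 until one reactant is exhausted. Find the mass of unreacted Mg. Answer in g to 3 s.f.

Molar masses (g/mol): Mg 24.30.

53.7 g

n(Mg) = 18.90 mol
n(N2) = 5.564 mol
n/ν for Mg = 18.90/3 = 6.300
n/ν for N2 = 5.564/1 = 5.564
Smallest n/ν is N2 → limiting reagent.
Mg consumed = (3/1) × 5.564 = 16.69 mol
Mg remaining = 18.90 − 16.69 = 2.210 mol
mass = 2.210 × 24.30 = 53.70 g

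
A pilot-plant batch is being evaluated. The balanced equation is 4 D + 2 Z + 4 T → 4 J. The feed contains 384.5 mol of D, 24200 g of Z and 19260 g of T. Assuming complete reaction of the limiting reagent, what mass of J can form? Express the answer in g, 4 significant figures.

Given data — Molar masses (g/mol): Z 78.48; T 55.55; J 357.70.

n(D) = 384.5 mol
n(Z) = 24200 / 78.48 = 308.4 mol
n(T) = 19260 / 55.55 = 346.7 mol
n/ν for D = 384.5/4 = 96.13
n/ν for Z = 308.4/2 = 154.2
n/ν for T = 346.7/4 = 86.68
Smallest n/ν is T → limiting reagent.
n(J) = (4/4) × 346.7 = 346.7 mol
mass = 346.7 × 357.70 = 124000 g

124000 g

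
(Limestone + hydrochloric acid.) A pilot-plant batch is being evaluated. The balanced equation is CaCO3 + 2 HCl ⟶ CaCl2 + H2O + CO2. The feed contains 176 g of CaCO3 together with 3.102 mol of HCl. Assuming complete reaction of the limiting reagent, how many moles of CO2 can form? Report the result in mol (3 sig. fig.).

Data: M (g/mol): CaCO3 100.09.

n(CaCO3) = 176.0 / 100.09 = 1.758 mol
n(HCl) = 3.102 mol
n/ν for CaCO3 = 1.758/1 = 1.758
n/ν for HCl = 3.102/2 = 1.551
Smallest n/ν is HCl → limiting reagent.
n(CO2) = (1/2) × 3.102 = 1.551 mol

1.55 mol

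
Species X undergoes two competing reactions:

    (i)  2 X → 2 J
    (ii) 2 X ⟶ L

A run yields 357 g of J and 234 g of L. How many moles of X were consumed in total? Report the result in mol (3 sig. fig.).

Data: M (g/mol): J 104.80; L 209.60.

n(J) = 357 / 104.80 = 3.406 mol
n(L) = 234 / 209.60 = 1.116 mol
n(X) via (i) = (2/2)×3.406 = 3.406 mol
n(X) via (ii) = (2/1)×1.116 = 2.232 mol
total n(X) = 3.406 + 2.232 = 5.638 mol

5.64 mol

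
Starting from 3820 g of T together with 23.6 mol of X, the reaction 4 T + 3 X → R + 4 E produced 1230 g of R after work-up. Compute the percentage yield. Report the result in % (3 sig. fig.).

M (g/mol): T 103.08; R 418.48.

n(T) = 3820 / 103.08 = 37.06 mol
n(X) = 23.60 mol
n/ν → T: 9.265, X: 7.867; X is limiting.
theoretical n(R) = (1/3) × 23.60 = 7.867 mol → 3292 g
% yield = 1230 / 3292 × 100 = 37.36 %

37.4 %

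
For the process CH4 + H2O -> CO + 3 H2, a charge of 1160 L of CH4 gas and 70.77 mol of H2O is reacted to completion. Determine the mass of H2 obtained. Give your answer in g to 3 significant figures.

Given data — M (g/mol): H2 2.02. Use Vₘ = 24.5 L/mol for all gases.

287 g

n(CH4) = 1160 / 24.5 = 47.35 mol
n(H2O) = 70.77 mol
n/ν → CH4: 47.35, H2O: 70.77; CH4 is limiting.
n(H2) = (3/1) × 47.35 = 142.1 mol
mass = 142.1 × 2.02 = 287.0 g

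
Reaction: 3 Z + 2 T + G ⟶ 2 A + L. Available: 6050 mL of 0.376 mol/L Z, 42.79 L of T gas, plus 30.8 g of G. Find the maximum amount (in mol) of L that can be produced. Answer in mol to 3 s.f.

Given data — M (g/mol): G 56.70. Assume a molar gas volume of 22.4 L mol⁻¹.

0.543 mol

n(Z) = 0.376 × 6050/1000 = 2.275 mol
n(T) = 42.79 / 22.4 = 1.910 mol
n(G) = 30.80 / 56.70 = 0.5432 mol
n/ν for Z = 2.275/3 = 0.7583
n/ν for T = 1.910/2 = 0.9550
n/ν for G = 0.5432/1 = 0.5432
Smallest n/ν is G → limiting reagent.
n(L) = (1/1) × 0.5432 = 0.5432 mol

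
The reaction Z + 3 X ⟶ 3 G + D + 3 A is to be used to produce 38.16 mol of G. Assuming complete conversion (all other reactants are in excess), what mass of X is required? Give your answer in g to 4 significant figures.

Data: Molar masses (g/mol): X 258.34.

n(G) = 38.16 mol
n(X) = (3/3) × 38.16 = 38.16 mol
mass = 38.16 × 258.34 = 9858 g

9858 g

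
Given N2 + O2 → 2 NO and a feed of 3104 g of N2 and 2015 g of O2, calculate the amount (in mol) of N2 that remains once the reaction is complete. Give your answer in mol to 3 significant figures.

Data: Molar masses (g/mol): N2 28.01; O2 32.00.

47.8 mol

n(N2) = 3104 / 28.01 = 110.8 mol
n(O2) = 2015 / 32.00 = 62.97 mol
n/ν → N2: 110.8, O2: 62.97; O2 is limiting.
N2 consumed = (1/1) × 62.97 = 62.97 mol
N2 remaining = 110.8 − 62.97 = 47.83 mol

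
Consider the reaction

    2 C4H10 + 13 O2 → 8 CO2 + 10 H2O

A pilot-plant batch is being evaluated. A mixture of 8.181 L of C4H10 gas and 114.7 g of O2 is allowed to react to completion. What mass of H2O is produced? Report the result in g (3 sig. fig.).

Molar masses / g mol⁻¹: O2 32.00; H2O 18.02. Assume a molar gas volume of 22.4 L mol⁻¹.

32.9 g

n(C4H10) = 8.181 / 22.4 = 0.3652 mol
n(O2) = 114.7 / 32.00 = 3.584 mol
n/ν for C4H10 = 0.3652/2 = 0.1826
n/ν for O2 = 3.584/13 = 0.2757
Smallest n/ν is C4H10 → limiting reagent.
n(H2O) = (10/2) × 0.3652 = 1.826 mol
mass = 1.826 × 18.02 = 32.90 g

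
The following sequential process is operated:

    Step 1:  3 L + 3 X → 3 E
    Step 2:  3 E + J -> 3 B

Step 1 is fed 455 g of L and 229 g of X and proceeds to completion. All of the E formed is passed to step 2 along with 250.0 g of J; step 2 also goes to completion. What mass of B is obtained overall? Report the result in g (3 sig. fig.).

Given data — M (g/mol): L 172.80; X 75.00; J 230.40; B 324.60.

Step 1:
n(L) = 455.0 / 172.80 = 2.633 mol
n(X) = 229.0 / 75.00 = 3.053 mol
n/ν → L: 0.8777, X: 1.018; L is limiting.
n(E) produced = (3/3) × 2.633 = 2.633 mol
Step 2:
n(E) available = 2.633 mol
n(J) = 250.0 / 230.40 = 1.085 mol
n/ν → E: 0.8777, J: 1.085; E is limiting.
n(B) = (3/3) × 2.633 = 2.633 mol
mass = 2.633 × 324.60 = 854.7 g

855 g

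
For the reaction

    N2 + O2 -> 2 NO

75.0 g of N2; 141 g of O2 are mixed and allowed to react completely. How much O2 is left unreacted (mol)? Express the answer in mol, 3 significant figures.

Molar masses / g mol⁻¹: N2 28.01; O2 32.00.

1.73 mol

n(N2) = 75.00 / 28.01 = 2.678 mol
n(O2) = 141.0 / 32.00 = 4.406 mol
n/ν → N2: 2.678, O2: 4.406; N2 is limiting.
O2 consumed = (1/1) × 2.678 = 2.678 mol
O2 remaining = 4.406 − 2.678 = 1.728 mol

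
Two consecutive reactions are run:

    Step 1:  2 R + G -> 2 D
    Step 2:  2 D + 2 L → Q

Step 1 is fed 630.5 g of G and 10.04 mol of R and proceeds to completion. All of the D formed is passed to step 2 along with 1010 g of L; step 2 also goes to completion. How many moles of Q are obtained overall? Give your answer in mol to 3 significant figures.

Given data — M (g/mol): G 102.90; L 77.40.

Step 1:
n(G) = 630.5 / 102.90 = 6.127 mol
n(R) = 10.04 mol
n/ν → G: 6.127, R: 5.020; R is limiting.
n(D) produced = (2/2) × 10.04 = 10.04 mol
Step 2:
n(D) available = 10.04 mol
n(L) = 1010 / 77.40 = 13.05 mol
n/ν → D: 5.020, L: 6.525; D is limiting.
n(Q) = (1/2) × 10.04 = 5.020 mol

5.02 mol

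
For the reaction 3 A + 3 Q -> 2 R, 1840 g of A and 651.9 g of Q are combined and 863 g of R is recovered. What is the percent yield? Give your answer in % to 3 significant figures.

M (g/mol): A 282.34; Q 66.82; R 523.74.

n(A) = 1840 / 282.34 = 6.517 mol
n(Q) = 651.9 / 66.82 = 9.756 mol
n/ν for A = 6.517/3 = 2.172
n/ν for Q = 9.756/3 = 3.252
Smallest n/ν is A → limiting reagent.
theoretical n(R) = (2/3) × 6.517 = 4.345 mol → 2276 g
% yield = 863 / 2276 × 100 = 37.92 %

37.9 %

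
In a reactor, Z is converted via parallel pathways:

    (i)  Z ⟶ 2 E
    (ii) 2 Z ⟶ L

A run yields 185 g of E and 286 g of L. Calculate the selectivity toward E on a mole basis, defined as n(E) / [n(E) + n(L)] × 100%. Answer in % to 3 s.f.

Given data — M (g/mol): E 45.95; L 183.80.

n(E) = 185 / 45.95 = 4.026 mol
n(L) = 286 / 183.80 = 1.556 mol
selectivity = 4.026/(4.026+1.556) × 100 = 72.12 %

72.1 %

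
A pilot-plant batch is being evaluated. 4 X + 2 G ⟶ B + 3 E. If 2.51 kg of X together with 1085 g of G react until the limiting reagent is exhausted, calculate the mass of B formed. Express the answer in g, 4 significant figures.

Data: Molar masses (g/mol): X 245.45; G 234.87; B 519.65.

n(X) = 2.510×1000 / 245.45 = 10.23 mol
n(G) = 1085 / 234.87 = 4.620 mol
n/ν for X = 10.23/4 = 2.558
n/ν for G = 4.620/2 = 2.310
Smallest n/ν is G → limiting reagent.
n(B) = (1/2) × 4.620 = 2.310 mol
mass = 2.310 × 519.65 = 1200 g

1200 g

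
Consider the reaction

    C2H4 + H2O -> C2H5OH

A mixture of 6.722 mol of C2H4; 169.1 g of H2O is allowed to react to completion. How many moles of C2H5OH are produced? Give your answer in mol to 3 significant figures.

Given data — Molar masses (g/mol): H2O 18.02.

n(C2H4) = 6.722 mol
n(H2O) = 169.1 / 18.02 = 9.384 mol
n/ν for C2H4 = 6.722/1 = 6.722
n/ν for H2O = 9.384/1 = 9.384
Smallest n/ν is C2H4 → limiting reagent.
n(C2H5OH) = (1/1) × 6.722 = 6.722 mol

6.72 mol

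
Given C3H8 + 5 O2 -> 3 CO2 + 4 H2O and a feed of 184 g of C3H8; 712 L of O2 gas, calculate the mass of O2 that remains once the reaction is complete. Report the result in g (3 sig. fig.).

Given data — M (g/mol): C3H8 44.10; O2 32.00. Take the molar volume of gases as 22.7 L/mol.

n(C3H8) = 184.0 / 44.10 = 4.172 mol
n(O2) = 712.0 / 22.7 = 31.37 mol
n/ν for C3H8 = 4.172/1 = 4.172
n/ν for O2 = 31.37/5 = 6.274
Smallest n/ν is C3H8 → limiting reagent.
O2 consumed = (5/1) × 4.172 = 20.86 mol
O2 remaining = 31.37 − 20.86 = 10.51 mol
mass = 10.51 × 32.00 = 336.3 g

336 g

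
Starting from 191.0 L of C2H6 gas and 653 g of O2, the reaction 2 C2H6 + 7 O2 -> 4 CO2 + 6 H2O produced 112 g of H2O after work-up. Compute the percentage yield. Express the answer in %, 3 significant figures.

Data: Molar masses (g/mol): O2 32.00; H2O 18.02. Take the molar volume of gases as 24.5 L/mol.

35.5 %

n(C2H6) = 191.0 / 24.5 = 7.796 mol
n(O2) = 653.0 / 32.00 = 20.41 mol
n/ν for C2H6 = 7.796/2 = 3.898
n/ν for O2 = 20.41/7 = 2.916
Smallest n/ν is O2 → limiting reagent.
theoretical n(H2O) = (6/7) × 20.41 = 17.49 mol → 315.2 g
% yield = 112 / 315.2 × 100 = 35.53 %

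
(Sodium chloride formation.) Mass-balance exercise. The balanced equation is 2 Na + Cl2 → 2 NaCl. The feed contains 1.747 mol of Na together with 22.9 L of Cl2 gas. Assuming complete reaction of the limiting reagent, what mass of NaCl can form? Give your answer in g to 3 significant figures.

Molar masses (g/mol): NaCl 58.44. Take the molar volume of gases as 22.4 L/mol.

102 g

n(Na) = 1.747 mol
n(Cl2) = 22.90 / 22.4 = 1.022 mol
n/ν for Na = 1.747/2 = 0.8735
n/ν for Cl2 = 1.022/1 = 1.022
Smallest n/ν is Na → limiting reagent.
n(NaCl) = (2/2) × 1.747 = 1.747 mol
mass = 1.747 × 58.44 = 102.1 g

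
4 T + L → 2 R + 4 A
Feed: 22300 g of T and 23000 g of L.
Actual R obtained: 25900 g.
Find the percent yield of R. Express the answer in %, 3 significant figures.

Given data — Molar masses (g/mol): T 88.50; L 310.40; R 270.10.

76.1 %

n(T) = 22300 / 88.50 = 252.0 mol
n(L) = 23000 / 310.40 = 74.10 mol
n/ν → T: 63.00, L: 74.10; T is limiting.
theoretical n(R) = (2/4) × 252.0 = 126.0 mol → 34030 g
% yield = 25900 / 34030 × 100 = 76.11 %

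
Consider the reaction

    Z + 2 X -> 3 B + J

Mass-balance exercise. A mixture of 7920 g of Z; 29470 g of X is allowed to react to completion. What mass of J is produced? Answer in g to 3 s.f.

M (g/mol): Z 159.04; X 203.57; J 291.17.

14500 g

n(Z) = 7920 / 159.04 = 49.80 mol
n(X) = 29470 / 203.57 = 144.8 mol
n/ν for Z = 49.80/1 = 49.80
n/ν for X = 144.8/2 = 72.40
Smallest n/ν is Z → limiting reagent.
n(J) = (1/1) × 49.80 = 49.80 mol
mass = 49.80 × 291.17 = 14500 g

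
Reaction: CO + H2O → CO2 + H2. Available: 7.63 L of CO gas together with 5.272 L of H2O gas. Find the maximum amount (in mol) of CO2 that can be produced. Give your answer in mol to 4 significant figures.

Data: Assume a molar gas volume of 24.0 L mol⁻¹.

0.2197 mol

n(CO) = 7.630 / 24.0 = 0.3179 mol
n(H2O) = 5.272 / 24.0 = 0.2197 mol
n/ν for CO = 0.3179/1 = 0.3179
n/ν for H2O = 0.2197/1 = 0.2197
Smallest n/ν is H2O → limiting reagent.
n(CO2) = (1/1) × 0.2197 = 0.2197 mol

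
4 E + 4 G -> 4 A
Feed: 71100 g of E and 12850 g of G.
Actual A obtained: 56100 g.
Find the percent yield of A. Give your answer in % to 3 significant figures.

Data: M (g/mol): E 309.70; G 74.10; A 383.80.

n(E) = 71100 / 309.70 = 229.6 mol
n(G) = 12850 / 74.10 = 173.4 mol
n/ν for E = 229.6/4 = 57.40
n/ν for G = 173.4/4 = 43.35
Smallest n/ν is G → limiting reagent.
theoretical n(A) = (4/4) × 173.4 = 173.4 mol → 66550 g
% yield = 56100 / 66550 × 100 = 84.30 %

84.3 %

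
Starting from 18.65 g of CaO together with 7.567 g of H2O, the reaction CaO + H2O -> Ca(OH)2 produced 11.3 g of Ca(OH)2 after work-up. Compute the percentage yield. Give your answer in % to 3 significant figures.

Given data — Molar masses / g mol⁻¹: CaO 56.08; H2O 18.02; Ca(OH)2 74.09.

n(CaO) = 18.65 / 56.08 = 0.3326 mol
n(H2O) = 7.567 / 18.02 = 0.4199 mol
n/ν → CaO: 0.3326, H2O: 0.4199; CaO is limiting.
theoretical n(Ca(OH)2) = (1/1) × 0.3326 = 0.3326 mol → 24.64 g
% yield = 11.3 / 24.64 × 100 = 45.86 %

45.9 %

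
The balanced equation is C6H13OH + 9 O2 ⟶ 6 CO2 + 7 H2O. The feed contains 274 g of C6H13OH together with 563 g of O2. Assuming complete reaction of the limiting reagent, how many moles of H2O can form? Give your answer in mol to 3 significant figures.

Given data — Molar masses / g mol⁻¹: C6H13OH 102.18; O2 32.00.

n(C6H13OH) = 274.0 / 102.18 = 2.682 mol
n(O2) = 563.0 / 32.00 = 17.59 mol
n/ν for C6H13OH = 2.682/1 = 2.682
n/ν for O2 = 17.59/9 = 1.954
Smallest n/ν is O2 → limiting reagent.
n(H2O) = (7/9) × 17.59 = 13.68 mol

13.7 mol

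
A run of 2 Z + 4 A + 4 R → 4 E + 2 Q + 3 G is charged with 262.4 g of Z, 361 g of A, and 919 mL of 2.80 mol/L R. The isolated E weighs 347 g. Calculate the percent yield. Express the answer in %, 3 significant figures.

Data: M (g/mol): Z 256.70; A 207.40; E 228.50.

n(Z) = 262.4 / 256.70 = 1.022 mol
n(A) = 361.0 / 207.40 = 1.741 mol
n(R) = 2.80 × 919.0/1000 = 2.573 mol
n/ν for Z = 1.022/2 = 0.5110
n/ν for A = 1.741/4 = 0.4353
n/ν for R = 2.573/4 = 0.6433
Smallest n/ν is A → limiting reagent.
theoretical n(E) = (4/4) × 1.741 = 1.741 mol → 397.8 g
% yield = 347 / 397.8 × 100 = 87.23 %

87.2 %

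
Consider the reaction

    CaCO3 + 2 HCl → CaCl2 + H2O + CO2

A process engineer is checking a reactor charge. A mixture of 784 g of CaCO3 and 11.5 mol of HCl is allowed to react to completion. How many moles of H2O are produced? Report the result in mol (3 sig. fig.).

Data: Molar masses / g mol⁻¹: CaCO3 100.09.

n(CaCO3) = 784.0 / 100.09 = 7.833 mol
n(HCl) = 11.50 mol
n/ν → CaCO3: 7.833, HCl: 5.750; HCl is limiting.
n(H2O) = (1/2) × 11.50 = 5.750 mol

5.75 mol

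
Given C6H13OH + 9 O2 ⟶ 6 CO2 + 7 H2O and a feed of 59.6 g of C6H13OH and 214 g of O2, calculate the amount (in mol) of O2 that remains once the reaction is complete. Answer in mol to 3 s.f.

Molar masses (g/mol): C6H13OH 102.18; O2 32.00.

1.44 mol

n(C6H13OH) = 59.60 / 102.18 = 0.5833 mol
n(O2) = 214.0 / 32.00 = 6.688 mol
n/ν for C6H13OH = 0.5833/1 = 0.5833
n/ν for O2 = 6.688/9 = 0.7431
Smallest n/ν is C6H13OH → limiting reagent.
O2 consumed = (9/1) × 0.5833 = 5.250 mol
O2 remaining = 6.688 − 5.250 = 1.438 mol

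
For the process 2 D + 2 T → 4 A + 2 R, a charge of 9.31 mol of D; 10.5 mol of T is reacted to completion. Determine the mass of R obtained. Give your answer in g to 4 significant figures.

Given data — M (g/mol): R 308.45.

2872 g

n(D) = 9.310 mol
n(T) = 10.50 mol
n/ν for D = 9.310/2 = 4.655
n/ν for T = 10.50/2 = 5.250
Smallest n/ν is D → limiting reagent.
n(R) = (2/2) × 9.310 = 9.310 mol
mass = 9.310 × 308.45 = 2872 g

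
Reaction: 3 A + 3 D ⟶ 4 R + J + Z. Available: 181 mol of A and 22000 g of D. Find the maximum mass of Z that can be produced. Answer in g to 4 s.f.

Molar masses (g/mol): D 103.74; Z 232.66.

14040 g

n(A) = 181.0 mol
n(D) = 22000 / 103.74 = 212.1 mol
n/ν for A = 181.0/3 = 60.33
n/ν for D = 212.1/3 = 70.70
Smallest n/ν is A → limiting reagent.
n(Z) = (1/3) × 181.0 = 60.33 mol
mass = 60.33 × 232.66 = 14040 g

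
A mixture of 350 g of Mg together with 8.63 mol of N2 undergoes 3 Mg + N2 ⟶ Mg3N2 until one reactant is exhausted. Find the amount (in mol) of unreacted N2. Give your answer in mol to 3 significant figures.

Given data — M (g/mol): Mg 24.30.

3.83 mol

n(Mg) = 350.0 / 24.30 = 14.40 mol
n(N2) = 8.630 mol
n/ν for Mg = 14.40/3 = 4.800
n/ν for N2 = 8.630/1 = 8.630
Smallest n/ν is Mg → limiting reagent.
N2 consumed = (1/3) × 14.40 = 4.800 mol
N2 remaining = 8.630 − 4.800 = 3.830 mol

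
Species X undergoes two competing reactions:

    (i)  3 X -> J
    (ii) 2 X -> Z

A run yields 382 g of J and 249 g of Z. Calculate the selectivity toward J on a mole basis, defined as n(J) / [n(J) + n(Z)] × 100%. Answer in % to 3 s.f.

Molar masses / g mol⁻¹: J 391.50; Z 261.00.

50.6 %

n(J) = 382 / 391.50 = 0.9757 mol
n(Z) = 249 / 261.00 = 0.9540 mol
selectivity = 0.9757/(0.9757+0.9540) × 100 = 50.56 %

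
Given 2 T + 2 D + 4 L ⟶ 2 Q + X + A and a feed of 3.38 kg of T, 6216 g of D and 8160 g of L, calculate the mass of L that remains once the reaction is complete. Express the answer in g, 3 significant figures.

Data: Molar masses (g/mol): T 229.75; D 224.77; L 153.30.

3650 g

n(T) = 3.380×1000 / 229.75 = 14.71 mol
n(D) = 6216 / 224.77 = 27.65 mol
n(L) = 8160 / 153.30 = 53.23 mol
n/ν → T: 7.355, D: 13.83, L: 13.31; T is limiting.
L consumed = (4/2) × 14.71 = 29.42 mol
L remaining = 53.23 − 29.42 = 23.81 mol
mass = 23.81 × 153.30 = 3650 g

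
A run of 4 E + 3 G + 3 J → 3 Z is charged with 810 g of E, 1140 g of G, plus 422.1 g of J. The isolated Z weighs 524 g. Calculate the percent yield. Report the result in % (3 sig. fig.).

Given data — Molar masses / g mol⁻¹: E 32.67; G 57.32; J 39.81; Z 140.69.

n(E) = 810.0 / 32.67 = 24.79 mol
n(G) = 1140 / 57.32 = 19.89 mol
n(J) = 422.1 / 39.81 = 10.60 mol
n/ν → E: 6.198, G: 6.630, J: 3.533; J is limiting.
theoretical n(Z) = (3/3) × 10.60 = 10.60 mol → 1491 g
% yield = 524 / 1491 × 100 = 35.14 %

35.1 %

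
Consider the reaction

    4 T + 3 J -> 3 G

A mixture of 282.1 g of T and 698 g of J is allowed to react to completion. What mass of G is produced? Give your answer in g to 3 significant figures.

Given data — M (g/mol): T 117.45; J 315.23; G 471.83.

n(T) = 282.1 / 117.45 = 2.402 mol
n(J) = 698.0 / 315.23 = 2.214 mol
n/ν for T = 2.402/4 = 0.6005
n/ν for J = 2.214/3 = 0.7380
Smallest n/ν is T → limiting reagent.
n(G) = (3/4) × 2.402 = 1.802 mol
mass = 1.802 × 471.83 = 850.2 g

850 g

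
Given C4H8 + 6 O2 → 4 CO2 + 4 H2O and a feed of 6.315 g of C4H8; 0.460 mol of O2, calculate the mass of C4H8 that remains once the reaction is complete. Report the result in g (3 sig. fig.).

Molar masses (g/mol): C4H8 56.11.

2.01 g

n(C4H8) = 6.315 / 56.11 = 0.1125 mol
n(O2) = 0.4600 mol
n/ν for C4H8 = 0.1125/1 = 0.1125
n/ν for O2 = 0.4600/6 = 0.07667
Smallest n/ν is O2 → limiting reagent.
C4H8 consumed = (1/6) × 0.4600 = 0.07667 mol
C4H8 remaining = 0.1125 − 0.07667 = 0.03583 mol
mass = 0.03583 × 56.11 = 2.010 g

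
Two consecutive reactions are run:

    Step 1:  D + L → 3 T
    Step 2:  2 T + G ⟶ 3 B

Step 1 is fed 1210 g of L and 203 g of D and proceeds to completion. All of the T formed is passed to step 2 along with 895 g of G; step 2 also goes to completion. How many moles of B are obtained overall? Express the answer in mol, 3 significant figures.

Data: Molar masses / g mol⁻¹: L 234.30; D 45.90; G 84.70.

19.9 mol

Step 1:
n(L) = 1210 / 234.30 = 5.164 mol
n(D) = 203.0 / 45.90 = 4.423 mol
n/ν → L: 5.164, D: 4.423; D is limiting.
n(T) produced = (3/1) × 4.423 = 13.27 mol
Step 2:
n(T) available = 13.27 mol
n(G) = 895.0 / 84.70 = 10.57 mol
n/ν → T: 6.635, G: 10.57; T is limiting.
n(B) = (3/2) × 13.27 = 19.91 mol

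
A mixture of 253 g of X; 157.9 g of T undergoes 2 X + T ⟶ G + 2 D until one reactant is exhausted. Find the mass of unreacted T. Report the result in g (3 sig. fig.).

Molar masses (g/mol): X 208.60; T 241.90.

11.2 g

n(X) = 253.0 / 208.60 = 1.213 mol
n(T) = 157.9 / 241.90 = 0.6527 mol
n/ν for X = 1.213/2 = 0.6065
n/ν for T = 0.6527/1 = 0.6527
Smallest n/ν is X → limiting reagent.
T consumed = (1/2) × 1.213 = 0.6065 mol
T remaining = 0.6527 − 0.6065 = 0.04620 mol
mass = 0.04620 × 241.90 = 11.18 g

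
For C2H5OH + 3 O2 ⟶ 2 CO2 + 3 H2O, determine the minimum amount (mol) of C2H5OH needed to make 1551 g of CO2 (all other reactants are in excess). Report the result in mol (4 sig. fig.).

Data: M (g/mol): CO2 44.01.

17.62 mol

n(CO2) = 1551 / 44.01 = 35.24 mol
n(C2H5OH) = (1/2) × 35.24 = 17.62 mol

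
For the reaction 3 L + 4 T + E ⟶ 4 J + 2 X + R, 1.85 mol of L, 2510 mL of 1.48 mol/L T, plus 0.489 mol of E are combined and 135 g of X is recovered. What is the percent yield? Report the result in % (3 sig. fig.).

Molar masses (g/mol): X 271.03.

n(L) = 1.850 mol
n(T) = 1.48 × 2510/1000 = 3.715 mol
n(E) = 0.4890 mol
n/ν for L = 1.850/3 = 0.6167
n/ν for T = 3.715/4 = 0.9288
n/ν for E = 0.4890/1 = 0.4890
Smallest n/ν is E → limiting reagent.
theoretical n(X) = (2/1) × 0.4890 = 0.9780 mol → 265.1 g
% yield = 135 / 265.1 × 100 = 50.92 %

50.9 %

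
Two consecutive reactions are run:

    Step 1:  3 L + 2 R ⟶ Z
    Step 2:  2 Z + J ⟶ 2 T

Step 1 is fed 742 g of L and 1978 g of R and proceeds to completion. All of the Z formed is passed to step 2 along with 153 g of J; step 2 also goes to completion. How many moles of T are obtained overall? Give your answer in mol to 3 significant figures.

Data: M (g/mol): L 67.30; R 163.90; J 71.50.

Step 1:
n(L) = 742.0 / 67.30 = 11.03 mol
n(R) = 1978 / 163.90 = 12.07 mol
n/ν for L = 11.03/3 = 3.677
n/ν for R = 12.07/2 = 6.035
Smallest n/ν is L → limiting reagent.
n(Z) produced = (1/3) × 11.03 = 3.677 mol
Step 2:
n(Z) available = 3.677 mol
n(J) = 153.0 / 71.50 = 2.140 mol
n/ν for Z = 3.677/2 = 1.839
n/ν for J = 2.140/1 = 2.140
Smallest n/ν is Z → limiting reagent.
n(T) = (2/2) × 3.677 = 3.677 mol

3.68 mol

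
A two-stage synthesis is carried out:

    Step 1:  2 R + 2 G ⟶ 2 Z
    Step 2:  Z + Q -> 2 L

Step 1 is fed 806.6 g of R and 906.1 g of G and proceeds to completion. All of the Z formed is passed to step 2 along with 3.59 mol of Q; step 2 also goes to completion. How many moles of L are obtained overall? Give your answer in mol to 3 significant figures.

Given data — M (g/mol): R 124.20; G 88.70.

Step 1:
n(R) = 806.6 / 124.20 = 6.494 mol
n(G) = 906.1 / 88.70 = 10.22 mol
n/ν for R = 6.494/2 = 3.247
n/ν for G = 10.22/2 = 5.110
Smallest n/ν is R → limiting reagent.
n(Z) produced = (2/2) × 6.494 = 6.494 mol
Step 2:
n(Z) available = 6.494 mol
n(Q) = 3.590 mol
n/ν for Z = 6.494/1 = 6.494
n/ν for Q = 3.590/1 = 3.590
Smallest n/ν is Q → limiting reagent.
n(L) = (2/1) × 3.590 = 7.180 mol

7.18 mol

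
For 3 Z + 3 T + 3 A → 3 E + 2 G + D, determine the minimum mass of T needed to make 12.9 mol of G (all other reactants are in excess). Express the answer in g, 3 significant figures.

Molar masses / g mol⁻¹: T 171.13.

3310 g

n(G) = 12.90 mol
n(T) = (3/2) × 12.90 = 19.35 mol
mass = 19.35 × 171.13 = 3311 g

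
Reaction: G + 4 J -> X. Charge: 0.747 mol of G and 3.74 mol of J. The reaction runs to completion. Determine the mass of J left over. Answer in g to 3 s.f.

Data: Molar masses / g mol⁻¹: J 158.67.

119 g

n(G) = 0.7470 mol
n(J) = 3.740 mol
n/ν → G: 0.7470, J: 0.9350; G is limiting.
J consumed = (4/1) × 0.7470 = 2.988 mol
J remaining = 3.740 − 2.988 = 0.7520 mol
mass = 0.7520 × 158.67 = 119.3 g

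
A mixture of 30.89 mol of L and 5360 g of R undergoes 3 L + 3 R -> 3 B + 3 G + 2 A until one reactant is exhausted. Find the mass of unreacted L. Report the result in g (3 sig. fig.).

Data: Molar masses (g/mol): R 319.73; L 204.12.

n(L) = 30.89 mol
n(R) = 5360 / 319.73 = 16.76 mol
n/ν → L: 10.30, R: 5.587; R is limiting.
L consumed = (3/3) × 16.76 = 16.76 mol
L remaining = 30.89 − 16.76 = 14.13 mol
mass = 14.13 × 204.12 = 2884 g

2880 g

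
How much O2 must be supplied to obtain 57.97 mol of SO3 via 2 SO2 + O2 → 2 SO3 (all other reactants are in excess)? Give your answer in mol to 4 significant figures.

n(SO3) = 57.97 mol
n(O2) = (1/2) × 57.97 = 28.99 mol

28.99 mol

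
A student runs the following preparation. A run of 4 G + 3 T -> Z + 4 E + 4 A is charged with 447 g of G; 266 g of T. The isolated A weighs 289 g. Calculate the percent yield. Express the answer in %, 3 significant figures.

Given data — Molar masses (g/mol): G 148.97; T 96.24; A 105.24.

91.5 %

n(G) = 447.0 / 148.97 = 3.001 mol
n(T) = 266.0 / 96.24 = 2.764 mol
n/ν for G = 3.001/4 = 0.7503
n/ν for T = 2.764/3 = 0.9213
Smallest n/ν is G → limiting reagent.
theoretical n(A) = (4/4) × 3.001 = 3.001 mol → 315.8 g
% yield = 289 / 315.8 × 100 = 91.51 %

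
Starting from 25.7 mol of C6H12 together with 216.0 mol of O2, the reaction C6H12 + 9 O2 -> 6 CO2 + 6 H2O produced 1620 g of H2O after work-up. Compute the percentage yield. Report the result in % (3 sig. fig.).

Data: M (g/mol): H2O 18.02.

n(C6H12) = 25.70 mol
n(O2) = 216.0 mol
n/ν → C6H12: 25.70, O2: 24.00; O2 is limiting.
theoretical n(H2O) = (6/9) × 216.0 = 144.0 mol → 2595 g
% yield = 1620 / 2595 × 100 = 62.43 %

62.4 %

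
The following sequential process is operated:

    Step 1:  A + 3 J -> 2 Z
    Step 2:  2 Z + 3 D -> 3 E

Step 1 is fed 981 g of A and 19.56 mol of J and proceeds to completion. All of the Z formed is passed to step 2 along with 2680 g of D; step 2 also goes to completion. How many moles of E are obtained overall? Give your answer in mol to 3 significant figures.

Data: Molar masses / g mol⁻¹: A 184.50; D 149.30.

16.0 mol

Step 1:
n(A) = 981.0 / 184.50 = 5.317 mol
n(J) = 19.56 mol
n/ν for A = 5.317/1 = 5.317
n/ν for J = 19.56/3 = 6.520
Smallest n/ν is A → limiting reagent.
n(Z) produced = (2/1) × 5.317 = 10.63 mol
Step 2:
n(Z) available = 10.63 mol
n(D) = 2680 / 149.30 = 17.95 mol
n/ν for Z = 10.63/2 = 5.315
n/ν for D = 17.95/3 = 5.983
Smallest n/ν is Z → limiting reagent.
n(E) = (3/2) × 10.63 = 15.95 mol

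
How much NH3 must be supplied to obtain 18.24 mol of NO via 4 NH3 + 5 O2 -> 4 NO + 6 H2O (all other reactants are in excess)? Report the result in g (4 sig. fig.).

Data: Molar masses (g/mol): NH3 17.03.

n(NO) = 18.24 mol
n(NH3) = (4/4) × 18.24 = 18.24 mol
mass = 18.24 × 17.03 = 310.6 g

310.6 g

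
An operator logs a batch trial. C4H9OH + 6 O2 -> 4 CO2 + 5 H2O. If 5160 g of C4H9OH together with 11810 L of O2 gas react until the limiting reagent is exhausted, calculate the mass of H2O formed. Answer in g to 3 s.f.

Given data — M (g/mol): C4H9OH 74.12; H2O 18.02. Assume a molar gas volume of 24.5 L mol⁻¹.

n(C4H9OH) = 5160 / 74.12 = 69.62 mol
n(O2) = 11810 / 24.5 = 482.0 mol
n/ν → C4H9OH: 69.62, O2: 80.33; C4H9OH is limiting.
n(H2O) = (5/1) × 69.62 = 348.1 mol
mass = 348.1 × 18.02 = 6273 g

6270 g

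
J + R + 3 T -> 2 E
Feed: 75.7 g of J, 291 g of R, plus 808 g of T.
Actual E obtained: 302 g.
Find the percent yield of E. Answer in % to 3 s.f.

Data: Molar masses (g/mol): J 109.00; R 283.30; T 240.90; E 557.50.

n(J) = 75.70 / 109.00 = 0.6945 mol
n(R) = 291.0 / 283.30 = 1.027 mol
n(T) = 808.0 / 240.90 = 3.354 mol
n/ν for J = 0.6945/1 = 0.6945
n/ν for R = 1.027/1 = 1.027
n/ν for T = 3.354/3 = 1.118
Smallest n/ν is J → limiting reagent.
theoretical n(E) = (2/1) × 0.6945 = 1.389 mol → 774.4 g
% yield = 302 / 774.4 × 100 = 39.00 %

39.0 %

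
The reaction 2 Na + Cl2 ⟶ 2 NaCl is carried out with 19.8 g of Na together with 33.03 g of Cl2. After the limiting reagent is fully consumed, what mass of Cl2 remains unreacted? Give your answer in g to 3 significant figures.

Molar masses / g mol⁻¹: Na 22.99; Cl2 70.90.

2.50 g

n(Na) = 19.80 / 22.99 = 0.8612 mol
n(Cl2) = 33.03 / 70.90 = 0.4659 mol
n/ν for Na = 0.8612/2 = 0.4306
n/ν for Cl2 = 0.4659/1 = 0.4659
Smallest n/ν is Na → limiting reagent.
Cl2 consumed = (1/2) × 0.8612 = 0.4306 mol
Cl2 remaining = 0.4659 − 0.4306 = 0.03530 mol
mass = 0.03530 × 70.90 = 2.503 g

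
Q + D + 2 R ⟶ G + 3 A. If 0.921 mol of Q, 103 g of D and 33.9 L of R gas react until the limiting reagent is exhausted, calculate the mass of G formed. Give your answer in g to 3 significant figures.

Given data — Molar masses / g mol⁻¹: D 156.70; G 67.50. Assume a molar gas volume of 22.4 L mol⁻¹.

n(Q) = 0.9210 mol
n(D) = 103.0 / 156.70 = 0.6573 mol
n(R) = 33.90 / 22.4 = 1.513 mol
n/ν for Q = 0.9210/1 = 0.9210
n/ν for D = 0.6573/1 = 0.6573
n/ν for R = 1.513/2 = 0.7565
Smallest n/ν is D → limiting reagent.
n(G) = (1/1) × 0.6573 = 0.6573 mol
mass = 0.6573 × 67.50 = 44.37 g

44.4 g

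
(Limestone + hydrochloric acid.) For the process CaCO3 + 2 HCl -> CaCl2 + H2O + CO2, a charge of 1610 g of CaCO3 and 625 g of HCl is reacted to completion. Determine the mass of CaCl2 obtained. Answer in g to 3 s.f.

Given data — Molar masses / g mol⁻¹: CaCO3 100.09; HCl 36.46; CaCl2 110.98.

951 g

n(CaCO3) = 1610 / 100.09 = 16.09 mol
n(HCl) = 625.0 / 36.46 = 17.14 mol
n/ν for CaCO3 = 16.09/1 = 16.09
n/ν for HCl = 17.14/2 = 8.570
Smallest n/ν is HCl → limiting reagent.
n(CaCl2) = (1/2) × 17.14 = 8.570 mol
mass = 8.570 × 110.98 = 951.1 g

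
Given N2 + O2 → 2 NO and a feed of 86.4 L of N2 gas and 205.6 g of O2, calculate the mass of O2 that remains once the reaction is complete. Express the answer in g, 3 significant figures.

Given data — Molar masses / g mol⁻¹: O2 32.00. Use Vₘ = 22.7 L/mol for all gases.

83.8 g

n(N2) = 86.40 / 22.7 = 3.806 mol
n(O2) = 205.6 / 32.00 = 6.425 mol
n/ν for N2 = 3.806/1 = 3.806
n/ν for O2 = 6.425/1 = 6.425
Smallest n/ν is N2 → limiting reagent.
O2 consumed = (1/1) × 3.806 = 3.806 mol
O2 remaining = 6.425 − 3.806 = 2.619 mol
mass = 2.619 × 32.00 = 83.81 g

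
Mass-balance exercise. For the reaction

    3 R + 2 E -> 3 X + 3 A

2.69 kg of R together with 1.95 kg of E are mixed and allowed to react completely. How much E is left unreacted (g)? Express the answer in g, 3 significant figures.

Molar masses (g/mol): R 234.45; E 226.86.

n(R) = 2.690×1000 / 234.45 = 11.47 mol
n(E) = 1.950×1000 / 226.86 = 8.596 mol
n/ν for R = 11.47/3 = 3.823
n/ν for E = 8.596/2 = 4.298
Smallest n/ν is R → limiting reagent.
E consumed = (2/3) × 11.47 = 7.647 mol
E remaining = 8.596 − 7.647 = 0.9490 mol
mass = 0.9490 × 226.86 = 215.3 g

215 g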